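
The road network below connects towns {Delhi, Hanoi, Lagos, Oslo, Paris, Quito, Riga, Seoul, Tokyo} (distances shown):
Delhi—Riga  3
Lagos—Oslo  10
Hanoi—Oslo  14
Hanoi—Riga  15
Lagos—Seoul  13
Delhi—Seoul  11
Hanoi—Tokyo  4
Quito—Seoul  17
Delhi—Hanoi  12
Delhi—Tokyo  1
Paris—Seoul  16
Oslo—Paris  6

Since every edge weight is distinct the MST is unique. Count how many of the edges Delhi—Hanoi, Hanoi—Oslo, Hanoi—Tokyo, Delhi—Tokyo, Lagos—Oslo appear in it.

3

Kruskal's algorithm — process edges by increasing weight (ties by edge label):
Delhi—Tokyo (1): add — endpoints in different components.
Delhi—Riga (3): add — endpoints in different components.
Hanoi—Tokyo (4): add — endpoints in different components.
Oslo—Paris (6): add — endpoints in different components.
Lagos—Oslo (10): add — endpoints in different components.
Delhi—Seoul (11): add — endpoints in different components.
Delhi—Hanoi (12): skip — Delhi and Hanoi already connected.
Lagos—Seoul (13): add — endpoints in different components.
Hanoi—Oslo (14): skip — Oslo and Hanoi already connected.
Hanoi—Riga (15): skip — Riga and Hanoi already connected.
Paris—Seoul (16): skip — Seoul and Paris already connected.
Quito—Seoul (17): add — endpoints in different components.
MST edge set: {Delhi—Tokyo, Delhi—Riga, Hanoi—Tokyo, Oslo—Paris, Lagos—Oslo, Delhi—Seoul, Lagos—Seoul, Quito—Seoul}.
Of the listed edges, {Hanoi—Tokyo, Delhi—Tokyo, Lagos—Oslo} are in the MST → 3.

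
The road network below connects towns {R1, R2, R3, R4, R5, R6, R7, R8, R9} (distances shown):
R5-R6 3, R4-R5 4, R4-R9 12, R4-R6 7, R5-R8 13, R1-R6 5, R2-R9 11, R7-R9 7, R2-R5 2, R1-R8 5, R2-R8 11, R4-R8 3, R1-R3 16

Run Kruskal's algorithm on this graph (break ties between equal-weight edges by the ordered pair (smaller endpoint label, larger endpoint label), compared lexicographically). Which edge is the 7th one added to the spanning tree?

R2-R9

Sort edges by weight, then run Kruskal:
R2-R5 (2): add — endpoints in different components.
R4-R8 (3): add — endpoints in different components.
R5-R6 (3): add — endpoints in different components.
R4-R5 (4): add — endpoints in different components.
R1-R6 (5): add — endpoints in different components.
R1-R8 (5): skip — R1 and R8 already connected.
R4-R6 (7): skip — R4 and R6 already connected.
R7-R9 (7): add — endpoints in different components.
R2-R8 (11): skip — R2 and R8 already connected.
R2-R9 (11): add — endpoints in different components.
R4-R9 (12): skip — R4 and R9 already connected.
R5-R8 (13): skip — R8 and R5 already connected.
R1-R3 (16): add — endpoints in different components.
The 7th edge added is R2-R9.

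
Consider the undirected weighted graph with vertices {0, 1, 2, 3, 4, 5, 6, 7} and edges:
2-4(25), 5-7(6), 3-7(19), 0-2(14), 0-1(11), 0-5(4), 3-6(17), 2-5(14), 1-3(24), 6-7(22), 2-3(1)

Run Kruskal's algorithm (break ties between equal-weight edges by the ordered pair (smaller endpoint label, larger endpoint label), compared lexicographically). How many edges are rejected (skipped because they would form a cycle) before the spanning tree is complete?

Sort edges by weight, then run Kruskal:
2-3 (1): add — endpoints in different components.
0-5 (4): add — endpoints in different components.
5-7 (6): add — endpoints in different components.
0-1 (11): add — endpoints in different components.
0-2 (14): add — endpoints in different components.
2-5 (14): skip — 2 and 5 already connected.
3-6 (17): add — endpoints in different components.
3-7 (19): skip — 3 and 7 already connected.
6-7 (22): skip — 6 and 7 already connected.
1-3 (24): skip — 1 and 3 already connected.
2-4 (25): add — endpoints in different components.
Edges rejected before the tree was complete: 4.

4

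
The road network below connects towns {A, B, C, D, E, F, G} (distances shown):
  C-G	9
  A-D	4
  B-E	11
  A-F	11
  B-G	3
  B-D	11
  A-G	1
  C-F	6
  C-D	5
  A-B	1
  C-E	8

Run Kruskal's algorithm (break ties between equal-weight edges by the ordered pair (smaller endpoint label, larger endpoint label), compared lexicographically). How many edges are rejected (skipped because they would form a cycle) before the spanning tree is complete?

Sort edges by weight, then run Kruskal:
A-B (1): add — endpoints in different components.
A-G (1): add — endpoints in different components.
B-G (3): skip — B and G already connected.
A-D (4): add — endpoints in different components.
C-D (5): add — endpoints in different components.
C-F (6): add — endpoints in different components.
C-E (8): add — endpoints in different components.
Edges rejected before the tree was complete: 1.

1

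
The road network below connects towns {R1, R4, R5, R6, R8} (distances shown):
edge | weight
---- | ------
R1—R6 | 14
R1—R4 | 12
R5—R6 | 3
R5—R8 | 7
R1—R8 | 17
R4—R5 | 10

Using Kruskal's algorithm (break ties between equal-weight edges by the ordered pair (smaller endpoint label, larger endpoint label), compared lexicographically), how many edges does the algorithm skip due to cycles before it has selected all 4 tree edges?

Kruskal's algorithm — process edges by increasing weight (ties by edge label):
R5—R6 (3): add — endpoints in different components.
R5—R8 (7): add — endpoints in different components.
R4—R5 (10): add — endpoints in different components.
R1—R4 (12): add — endpoints in different components.
Edges rejected before the tree was complete: 0.

0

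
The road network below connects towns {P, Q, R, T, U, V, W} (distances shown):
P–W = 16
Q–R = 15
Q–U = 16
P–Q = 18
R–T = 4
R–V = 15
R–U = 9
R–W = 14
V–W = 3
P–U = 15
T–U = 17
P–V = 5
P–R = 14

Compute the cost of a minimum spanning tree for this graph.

Kruskal: consider edges lightest-first.
V–W (3): add. Components now {T} {U} {Q} {P} {V,W} {R}
R–T (4): add. Components now {R,T} {U} {Q} {P} {V,W}
P–V (5): add. Components now {R,T} {U} {Q} {P,V,W}
R–U (9): add. Components now {R,T,U} {Q} {P,V,W}
P–R (14): add. Components now {P,R,T,U,V,W} {Q}
R–W (14): skip — W and R already connected.
P–U (15): skip — U and P already connected.
Q–R (15): add. Components now {P,Q,R,T,U,V,W}
MST edges: V–W, R–T, P–V, R–U, P–R, Q–R; total weight 3+4+5+9+14+15 = 50.

50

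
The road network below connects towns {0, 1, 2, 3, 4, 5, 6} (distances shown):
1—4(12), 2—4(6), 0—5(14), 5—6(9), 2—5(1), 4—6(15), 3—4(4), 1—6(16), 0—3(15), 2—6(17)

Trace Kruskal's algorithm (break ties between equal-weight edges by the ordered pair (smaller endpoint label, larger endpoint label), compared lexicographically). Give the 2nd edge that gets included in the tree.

3-4

Sort edges by weight, then run Kruskal:
2—5 (1): add — endpoints in different components.
3—4 (4): add — endpoints in different components.
2—4 (6): add — endpoints in different components.
5—6 (9): add — endpoints in different components.
1—4 (12): add — endpoints in different components.
0—5 (14): add — endpoints in different components.
The 2nd edge added is 3—4.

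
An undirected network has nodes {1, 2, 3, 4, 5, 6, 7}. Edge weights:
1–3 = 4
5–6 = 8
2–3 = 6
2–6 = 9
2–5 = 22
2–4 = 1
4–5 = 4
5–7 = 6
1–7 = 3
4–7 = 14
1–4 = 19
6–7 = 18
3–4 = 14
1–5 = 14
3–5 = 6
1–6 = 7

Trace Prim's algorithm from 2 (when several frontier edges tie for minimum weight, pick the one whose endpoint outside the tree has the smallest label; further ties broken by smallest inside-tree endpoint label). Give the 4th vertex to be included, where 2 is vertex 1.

Prim's algorithm from 2:
Step 1: cheapest edge leaving the tree is 2–4 (1); add 4.
Step 2: cheapest edge leaving the tree is 4–5 (4); add 5.
Step 3: cheapest edge leaving the tree is 2–3 (6); add 3.
Step 4: cheapest edge leaving the tree is 1–3 (4); add 1.
Step 5: cheapest edge leaving the tree is 1–7 (3); add 7.
Step 6: cheapest edge leaving the tree is 1–6 (7); add 6.
Vertex order: 2, 4, 5, 3, 1, 7, 6. The 4th vertex is 3.

3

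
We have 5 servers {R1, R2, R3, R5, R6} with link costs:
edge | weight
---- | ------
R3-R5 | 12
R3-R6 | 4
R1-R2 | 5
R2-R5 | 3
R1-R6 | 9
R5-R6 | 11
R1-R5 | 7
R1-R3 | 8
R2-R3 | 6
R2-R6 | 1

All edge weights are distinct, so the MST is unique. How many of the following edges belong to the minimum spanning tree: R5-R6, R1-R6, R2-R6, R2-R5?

2

Sort edges by weight, then run Kruskal:
R2-R6 (1): add. Components now {R2,R6} {R5} {R3} {R1}
R2-R5 (3): add. Components now {R2,R5,R6} {R3} {R1}
R3-R6 (4): add. Components now {R2,R3,R5,R6} {R1}
R1-R2 (5): add. Components now {R1,R2,R3,R5,R6}
MST edge set: {R2-R6, R2-R5, R3-R6, R1-R2}.
Of the listed edges, {R2-R6, R2-R5} are in the MST → 2.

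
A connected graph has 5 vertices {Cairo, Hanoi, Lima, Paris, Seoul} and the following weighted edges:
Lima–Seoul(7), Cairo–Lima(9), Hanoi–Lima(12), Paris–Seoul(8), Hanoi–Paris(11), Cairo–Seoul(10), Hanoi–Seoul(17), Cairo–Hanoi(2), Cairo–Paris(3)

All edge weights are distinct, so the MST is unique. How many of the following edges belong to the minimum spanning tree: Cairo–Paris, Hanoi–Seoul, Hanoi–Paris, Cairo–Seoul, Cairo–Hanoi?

2

Kruskal's algorithm — process edges by increasing weight (ties by edge label):
Cairo–Hanoi (2): add — endpoints in different components.
Cairo–Paris (3): add — endpoints in different components.
Lima–Seoul (7): add — endpoints in different components.
Paris–Seoul (8): add — endpoints in different components.
MST edge set: {Cairo–Hanoi, Cairo–Paris, Lima–Seoul, Paris–Seoul}.
Of the listed edges, {Cairo–Paris, Cairo–Hanoi} are in the MST → 2.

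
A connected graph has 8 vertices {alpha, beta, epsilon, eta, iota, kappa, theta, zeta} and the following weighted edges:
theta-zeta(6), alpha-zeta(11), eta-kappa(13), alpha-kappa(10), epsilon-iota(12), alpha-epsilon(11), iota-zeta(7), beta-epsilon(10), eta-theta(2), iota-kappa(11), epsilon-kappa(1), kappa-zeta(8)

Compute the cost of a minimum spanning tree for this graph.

Prim's algorithm from epsilon:
Step 1: cheapest edge leaving the tree is epsilon-kappa (1); add kappa.
Step 2: cheapest edge leaving the tree is kappa-zeta (8); add zeta.
Step 3: cheapest edge leaving the tree is theta-zeta (6); add theta.
Step 4: cheapest edge leaving the tree is eta-theta (2); add eta.
Step 5: cheapest edge leaving the tree is iota-zeta (7); add iota.
Step 6: cheapest edge leaving the tree is alpha-kappa (10); add alpha.
Step 7: cheapest edge leaving the tree is beta-epsilon (10); add beta.
MST edges: epsilon-kappa, kappa-zeta, theta-zeta, eta-theta, iota-zeta, alpha-kappa, beta-epsilon; total weight 1+8+6+2+7+10+10 = 44.

44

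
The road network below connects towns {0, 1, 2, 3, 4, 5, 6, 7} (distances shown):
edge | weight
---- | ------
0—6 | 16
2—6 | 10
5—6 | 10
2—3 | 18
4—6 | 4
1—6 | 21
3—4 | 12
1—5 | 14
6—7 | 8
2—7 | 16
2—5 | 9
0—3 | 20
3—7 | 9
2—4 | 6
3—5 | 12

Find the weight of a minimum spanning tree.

Prim's algorithm from 3:
Step 1: cheapest edge leaving the tree is 3—7 (9); add 7.
Step 2: cheapest edge leaving the tree is 6—7 (8); add 6.
Step 3: cheapest edge leaving the tree is 4—6 (4); add 4.
Step 4: cheapest edge leaving the tree is 2—4 (6); add 2.
Step 5: cheapest edge leaving the tree is 2—5 (9); add 5.
Step 6: cheapest edge leaving the tree is 1—5 (14); add 1.
Step 7: cheapest edge leaving the tree is 0—6 (16); add 0.
MST edges: 3—7, 6—7, 4—6, 2—4, 2—5, 1—5, 0—6; total weight 9+8+4+6+9+14+16 = 66.

66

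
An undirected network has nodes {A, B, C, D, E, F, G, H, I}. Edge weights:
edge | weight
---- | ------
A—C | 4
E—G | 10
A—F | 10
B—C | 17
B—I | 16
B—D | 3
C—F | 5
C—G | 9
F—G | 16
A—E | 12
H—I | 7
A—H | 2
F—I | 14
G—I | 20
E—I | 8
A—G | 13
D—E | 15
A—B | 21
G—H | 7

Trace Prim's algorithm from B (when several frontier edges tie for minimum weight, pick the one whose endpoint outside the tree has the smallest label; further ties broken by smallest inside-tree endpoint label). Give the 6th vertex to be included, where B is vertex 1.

Prim, starting at B.
Step 1: cheapest edge leaving the tree is B—D (3); add D.
Step 2: cheapest edge leaving the tree is D—E (15); add E.
Step 3: cheapest edge leaving the tree is E—I (8); add I.
Step 4: cheapest edge leaving the tree is H—I (7); add H.
Step 5: cheapest edge leaving the tree is A—H (2); add A.
Step 6: cheapest edge leaving the tree is A—C (4); add C.
Step 7: cheapest edge leaving the tree is C—F (5); add F.
Step 8: cheapest edge leaving the tree is G—H (7); add G.
Vertex order: B, D, E, I, H, A, C, F, G. The 6th vertex is A.

A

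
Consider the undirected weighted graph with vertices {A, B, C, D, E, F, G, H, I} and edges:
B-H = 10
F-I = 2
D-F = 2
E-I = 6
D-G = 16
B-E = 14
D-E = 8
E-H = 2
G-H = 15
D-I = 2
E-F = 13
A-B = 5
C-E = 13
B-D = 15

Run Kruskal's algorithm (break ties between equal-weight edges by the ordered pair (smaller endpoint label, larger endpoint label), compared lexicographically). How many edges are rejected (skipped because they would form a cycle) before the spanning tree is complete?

5

Sort edges by weight, then run Kruskal:
D-F (2): add — endpoints in different components.
D-I (2): add — endpoints in different components.
E-H (2): add — endpoints in different components.
F-I (2): skip — F and I already connected.
A-B (5): add — endpoints in different components.
E-I (6): add — endpoints in different components.
D-E (8): skip — D and E already connected.
B-H (10): add — endpoints in different components.
C-E (13): add — endpoints in different components.
E-F (13): skip — E and F already connected.
B-E (14): skip — B and E already connected.
B-D (15): skip — B and D already connected.
G-H (15): add — endpoints in different components.
Edges rejected before the tree was complete: 5.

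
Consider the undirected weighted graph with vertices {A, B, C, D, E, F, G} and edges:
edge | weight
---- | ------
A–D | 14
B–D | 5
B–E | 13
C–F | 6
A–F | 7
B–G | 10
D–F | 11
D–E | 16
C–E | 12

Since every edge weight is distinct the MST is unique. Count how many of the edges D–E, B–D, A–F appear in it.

2

Kruskal's algorithm — process edges by increasing weight (ties by edge label):
B–D (5): add — endpoints in different components.
C–F (6): add — endpoints in different components.
A–F (7): add — endpoints in different components.
B–G (10): add — endpoints in different components.
D–F (11): add — endpoints in different components.
C–E (12): add — endpoints in different components.
MST edge set: {B–D, C–F, A–F, B–G, D–F, C–E}.
Of the listed edges, {B–D, A–F} are in the MST → 2.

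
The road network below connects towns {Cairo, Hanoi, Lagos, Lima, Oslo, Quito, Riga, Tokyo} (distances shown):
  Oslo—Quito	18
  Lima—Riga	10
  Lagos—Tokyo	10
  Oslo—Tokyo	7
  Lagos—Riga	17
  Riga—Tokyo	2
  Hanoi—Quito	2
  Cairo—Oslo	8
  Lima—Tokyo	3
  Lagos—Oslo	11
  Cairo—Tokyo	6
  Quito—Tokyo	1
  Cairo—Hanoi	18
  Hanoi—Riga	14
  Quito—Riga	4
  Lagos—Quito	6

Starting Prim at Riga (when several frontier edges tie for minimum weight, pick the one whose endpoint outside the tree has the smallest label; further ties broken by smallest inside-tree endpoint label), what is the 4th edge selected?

Lima-Tokyo

Prim, starting at Riga.
Step 1: cheapest edge leaving the tree is Riga—Tokyo (2); add Tokyo.
Step 2: cheapest edge leaving the tree is Quito—Tokyo (1); add Quito.
Step 3: cheapest edge leaving the tree is Hanoi—Quito (2); add Hanoi.
Step 4: cheapest edge leaving the tree is Lima—Tokyo (3); add Lima.
Step 5: cheapest edge leaving the tree is Cairo—Tokyo (6); add Cairo.
Step 6: cheapest edge leaving the tree is Lagos—Quito (6); add Lagos.
Step 7: cheapest edge leaving the tree is Oslo—Tokyo (7); add Oslo.
The 4th edge added is Lima—Tokyo.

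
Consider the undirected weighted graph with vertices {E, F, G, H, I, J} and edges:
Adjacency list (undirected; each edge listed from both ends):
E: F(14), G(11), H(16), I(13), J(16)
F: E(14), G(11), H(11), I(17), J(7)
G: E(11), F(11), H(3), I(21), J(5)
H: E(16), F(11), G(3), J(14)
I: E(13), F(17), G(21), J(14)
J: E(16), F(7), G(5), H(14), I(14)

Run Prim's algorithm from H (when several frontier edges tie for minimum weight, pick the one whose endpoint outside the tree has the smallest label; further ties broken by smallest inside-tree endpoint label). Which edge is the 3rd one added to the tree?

Grow the tree from H using Prim:
Step 1: cheapest edge leaving the tree is G–H (3); add G.
Step 2: cheapest edge leaving the tree is G–J (5); add J.
Step 3: cheapest edge leaving the tree is F–J (7); add F.
Step 4: cheapest edge leaving the tree is E–G (11); add E.
Step 5: cheapest edge leaving the tree is E–I (13); add I.
The 3rd edge added is F–J.

F-J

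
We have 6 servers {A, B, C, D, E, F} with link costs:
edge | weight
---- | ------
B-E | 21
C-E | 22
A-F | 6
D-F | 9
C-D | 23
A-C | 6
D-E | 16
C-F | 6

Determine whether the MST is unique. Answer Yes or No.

Kruskal's algorithm — process edges by increasing weight (ties by edge label):
A-C (6): add — endpoints in different components.
A-F (6): add — endpoints in different components.
C-F (6): skip — C and F already connected.
D-F (9): add — endpoints in different components.
D-E (16): add — endpoints in different components.
B-E (21): add — endpoints in different components.
Non-tree edge C-F has weight 6, equal to the heaviest edge on its tree cycle — swapping gives another MST of the same weight. Not unique.

No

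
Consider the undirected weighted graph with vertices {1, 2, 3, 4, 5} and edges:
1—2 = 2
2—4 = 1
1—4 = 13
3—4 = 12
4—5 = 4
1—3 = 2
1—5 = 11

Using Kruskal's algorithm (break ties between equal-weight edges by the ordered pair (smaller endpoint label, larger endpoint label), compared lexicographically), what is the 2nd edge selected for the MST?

1-2

Kruskal: consider edges lightest-first.
2—4 (1): add. Components now {1} {2,4} {3} {5}
1—2 (2): add. Components now {1,2,4} {3} {5}
1—3 (2): add. Components now {1,2,3,4} {5}
4—5 (4): add. Components now {1,2,3,4,5}
The 2nd edge added is 1—2.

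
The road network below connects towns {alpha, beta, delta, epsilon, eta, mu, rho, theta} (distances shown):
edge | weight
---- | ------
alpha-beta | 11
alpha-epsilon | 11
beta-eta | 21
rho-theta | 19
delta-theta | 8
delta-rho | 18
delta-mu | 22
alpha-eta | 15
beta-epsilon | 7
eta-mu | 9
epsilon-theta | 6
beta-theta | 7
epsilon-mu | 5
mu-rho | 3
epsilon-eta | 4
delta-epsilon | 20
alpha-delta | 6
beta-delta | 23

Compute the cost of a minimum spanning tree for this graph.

Kruskal: consider edges lightest-first.
mu-rho (3): add — endpoints in different components.
epsilon-eta (4): add — endpoints in different components.
epsilon-mu (5): add — endpoints in different components.
alpha-delta (6): add — endpoints in different components.
epsilon-theta (6): add — endpoints in different components.
beta-epsilon (7): add — endpoints in different components.
beta-theta (7): skip — theta and beta already connected.
delta-theta (8): add — endpoints in different components.
MST edges: mu-rho, epsilon-eta, epsilon-mu, alpha-delta, epsilon-theta, beta-epsilon, delta-theta; total weight 3+4+5+6+6+7+8 = 39.

39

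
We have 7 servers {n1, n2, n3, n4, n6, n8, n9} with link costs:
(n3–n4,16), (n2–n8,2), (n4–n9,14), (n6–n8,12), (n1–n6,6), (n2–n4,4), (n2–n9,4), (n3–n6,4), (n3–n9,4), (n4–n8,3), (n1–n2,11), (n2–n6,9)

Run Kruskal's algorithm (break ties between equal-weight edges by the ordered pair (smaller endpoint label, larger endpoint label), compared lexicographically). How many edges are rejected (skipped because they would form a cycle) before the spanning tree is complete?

Kruskal: consider edges lightest-first.
n2–n8 (2): add. Components now {n3} {n1} {n4} {n9} {n2,n8} {n6}
n4–n8 (3): add. Components now {n3} {n1} {n2,n4,n8} {n9} {n6}
n2–n4 (4): skip — n4 and n2 already connected.
n2–n9 (4): add. Components now {n3} {n1} {n2,n4,n8,n9} {n6}
n3–n6 (4): add. Components now {n3,n6} {n1} {n2,n4,n8,n9}
n3–n9 (4): add. Components now {n2,n3,n4,n6,n8,n9} {n1}
n1–n6 (6): add. Components now {n1,n2,n3,n4,n6,n8,n9}
Edges rejected before the tree was complete: 1.

1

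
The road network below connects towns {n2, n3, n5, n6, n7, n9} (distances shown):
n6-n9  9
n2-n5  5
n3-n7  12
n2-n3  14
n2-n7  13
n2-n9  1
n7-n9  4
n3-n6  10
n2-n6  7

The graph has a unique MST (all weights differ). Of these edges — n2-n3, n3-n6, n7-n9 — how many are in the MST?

Sort edges by weight, then run Kruskal:
n2-n9 (1): add. Components now {n7} {n5} {n2,n9} {n3} {n6}
n7-n9 (4): add. Components now {n2,n7,n9} {n5} {n3} {n6}
n2-n5 (5): add. Components now {n2,n5,n7,n9} {n3} {n6}
n2-n6 (7): add. Components now {n2,n5,n6,n7,n9} {n3}
n6-n9 (9): skip — n9 and n6 already connected.
n3-n6 (10): add. Components now {n2,n3,n5,n6,n7,n9}
MST edge set: {n2-n9, n7-n9, n2-n5, n2-n6, n3-n6}.
Of the listed edges, {n3-n6, n7-n9} are in the MST → 2.

2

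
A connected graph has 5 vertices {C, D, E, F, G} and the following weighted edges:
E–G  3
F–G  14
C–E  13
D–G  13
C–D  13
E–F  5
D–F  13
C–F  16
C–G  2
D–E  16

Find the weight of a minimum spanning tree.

Prim, starting at D.
Step 1: cheapest edge leaving the tree is C–D (13); add C.
Step 2: cheapest edge leaving the tree is C–G (2); add G.
Step 3: cheapest edge leaving the tree is E–G (3); add E.
Step 4: cheapest edge leaving the tree is E–F (5); add F.
MST edges: C–D, C–G, E–G, E–F; total weight 13+2+3+5 = 23.

23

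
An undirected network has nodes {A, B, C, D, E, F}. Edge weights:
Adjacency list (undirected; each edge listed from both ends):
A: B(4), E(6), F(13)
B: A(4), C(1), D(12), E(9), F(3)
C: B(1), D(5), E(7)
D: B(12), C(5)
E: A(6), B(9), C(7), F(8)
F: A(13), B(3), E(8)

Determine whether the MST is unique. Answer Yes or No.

Sort edges by weight, then run Kruskal:
B-C (1): add. Components now {A} {B,C} {D} {E} {F}
B-F (3): add. Components now {A} {B,C,F} {D} {E}
A-B (4): add. Components now {A,B,C,F} {D} {E}
C-D (5): add. Components now {A,B,C,D,F} {E}
A-E (6): add. Components now {A,B,C,D,E,F}
Every non-tree edge has weight strictly greater than the heaviest edge on the tree path between its endpoints, so the MST is unique.

Yes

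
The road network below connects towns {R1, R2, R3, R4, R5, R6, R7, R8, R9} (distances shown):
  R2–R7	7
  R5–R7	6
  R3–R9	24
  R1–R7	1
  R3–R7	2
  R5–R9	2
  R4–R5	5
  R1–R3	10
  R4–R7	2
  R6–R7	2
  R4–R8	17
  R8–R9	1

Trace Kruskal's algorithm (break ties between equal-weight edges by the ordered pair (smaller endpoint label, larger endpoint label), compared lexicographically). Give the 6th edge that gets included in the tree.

R6-R7

Kruskal's algorithm — process edges by increasing weight (ties by edge label):
R1–R7 (1): add — endpoints in different components.
R8–R9 (1): add — endpoints in different components.
R3–R7 (2): add — endpoints in different components.
R4–R7 (2): add — endpoints in different components.
R5–R9 (2): add — endpoints in different components.
R6–R7 (2): add — endpoints in different components.
R4–R5 (5): add — endpoints in different components.
R5–R7 (6): skip — R7 and R5 already connected.
R2–R7 (7): add — endpoints in different components.
The 6th edge added is R6–R7.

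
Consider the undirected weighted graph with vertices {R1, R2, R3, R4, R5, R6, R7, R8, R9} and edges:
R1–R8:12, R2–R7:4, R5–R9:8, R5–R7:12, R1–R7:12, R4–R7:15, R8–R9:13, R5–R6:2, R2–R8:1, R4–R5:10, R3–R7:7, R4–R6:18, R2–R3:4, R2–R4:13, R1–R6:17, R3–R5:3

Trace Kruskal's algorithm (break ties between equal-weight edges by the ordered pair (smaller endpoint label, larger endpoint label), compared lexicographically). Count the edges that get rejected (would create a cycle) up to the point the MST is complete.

Kruskal's algorithm — process edges by increasing weight (ties by edge label):
R2–R8 (1): add — endpoints in different components.
R5–R6 (2): add — endpoints in different components.
R3–R5 (3): add — endpoints in different components.
R2–R3 (4): add — endpoints in different components.
R2–R7 (4): add — endpoints in different components.
R3–R7 (7): skip — R7 and R3 already connected.
R5–R9 (8): add — endpoints in different components.
R4–R5 (10): add — endpoints in different components.
R1–R7 (12): add — endpoints in different components.
Edges rejected before the tree was complete: 1.

1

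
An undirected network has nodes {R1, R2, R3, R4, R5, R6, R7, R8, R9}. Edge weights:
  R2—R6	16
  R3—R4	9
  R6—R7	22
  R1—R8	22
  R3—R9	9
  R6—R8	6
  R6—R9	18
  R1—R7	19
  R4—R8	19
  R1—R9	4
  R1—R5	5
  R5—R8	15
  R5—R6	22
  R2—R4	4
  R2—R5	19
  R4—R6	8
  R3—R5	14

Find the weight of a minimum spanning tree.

Prim, starting at R7.
Step 1: cheapest edge leaving the tree is R1—R7 (19); add R1.
Step 2: cheapest edge leaving the tree is R1—R9 (4); add R9.
Step 3: cheapest edge leaving the tree is R1—R5 (5); add R5.
Step 4: cheapest edge leaving the tree is R3—R9 (9); add R3.
Step 5: cheapest edge leaving the tree is R3—R4 (9); add R4.
Step 6: cheapest edge leaving the tree is R2—R4 (4); add R2.
Step 7: cheapest edge leaving the tree is R4—R6 (8); add R6.
Step 8: cheapest edge leaving the tree is R6—R8 (6); add R8.
MST edges: R1—R7, R1—R9, R1—R5, R3—R9, R3—R4, R2—R4, R4—R6, R6—R8; total weight 19+4+5+9+9+4+8+6 = 64.

64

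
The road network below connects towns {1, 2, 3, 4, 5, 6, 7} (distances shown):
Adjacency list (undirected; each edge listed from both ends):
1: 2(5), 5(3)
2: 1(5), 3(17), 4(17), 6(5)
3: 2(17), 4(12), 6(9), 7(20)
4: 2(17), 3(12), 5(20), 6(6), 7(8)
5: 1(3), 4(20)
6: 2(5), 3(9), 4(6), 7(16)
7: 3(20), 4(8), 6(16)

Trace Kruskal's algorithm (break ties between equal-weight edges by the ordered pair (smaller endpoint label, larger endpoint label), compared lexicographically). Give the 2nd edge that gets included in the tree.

1-2

Sort edges by weight, then run Kruskal:
1—5 (3): add — endpoints in different components.
1—2 (5): add — endpoints in different components.
2—6 (5): add — endpoints in different components.
4—6 (6): add — endpoints in different components.
4—7 (8): add — endpoints in different components.
3—6 (9): add — endpoints in different components.
The 2nd edge added is 1—2.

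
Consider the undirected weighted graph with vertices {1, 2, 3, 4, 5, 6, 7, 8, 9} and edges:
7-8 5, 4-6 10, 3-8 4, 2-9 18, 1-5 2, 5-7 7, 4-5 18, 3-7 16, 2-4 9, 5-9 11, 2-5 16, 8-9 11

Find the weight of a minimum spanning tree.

Prim's algorithm from 6:
Step 1: frontier [4-6 10] → take 4-6 (10); add 4.
Step 2: frontier [2-4 9, 4-5 18] → take 2-4 (9); add 2.
Step 3: frontier [2-5 16, 2-9 18, 4-5 18] → take 2-5 (16); add 5.
Step 4: frontier [2-9 18, 1-5 2, 5-7 7, 5-9 11] → take 1-5 (2); add 1.
Step 5: frontier [2-9 18, 5-7 7, 5-9 11] → take 5-7 (7); add 7.
Step 6: frontier [2-9 18, 5-9 11, 7-8 5, 3-7 16] → take 7-8 (5); add 8.
Step 7: frontier [2-9 18, 5-9 11, 3-7 16, 3-8 4, 8-9 11] → take 3-8 (4); add 3.
Step 8: frontier [2-9 18, 5-9 11, 8-9 11] → take 5-9 (11); add 9.
MST edges: 4-6, 2-4, 2-5, 1-5, 5-7, 7-8, 3-8, 5-9; total weight 10+9+16+2+7+5+4+11 = 64.

64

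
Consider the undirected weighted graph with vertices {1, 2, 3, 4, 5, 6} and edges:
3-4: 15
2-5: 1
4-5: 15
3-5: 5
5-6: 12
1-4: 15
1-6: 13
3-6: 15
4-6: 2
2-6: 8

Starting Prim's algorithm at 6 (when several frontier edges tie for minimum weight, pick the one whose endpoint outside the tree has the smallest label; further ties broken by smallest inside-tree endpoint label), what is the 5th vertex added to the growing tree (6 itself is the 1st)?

Prim's algorithm from 6:
Step 1: frontier [4-6 2, 2-6 8, 5-6 12, 1-6 13, 3-6 15] → take 4-6 (2); add 4.
Step 2: frontier [1-4 15, 3-4 15, 4-5 15, 2-6 8, 5-6 12, 1-6 13, 3-6 15] → take 2-6 (8); add 2.
Step 3: frontier [2-5 1, 1-4 15, 3-4 15, 4-5 15, 5-6 12, 1-6 13, 3-6 15] → take 2-5 (1); add 5.
Step 4: frontier [1-4 15, 3-4 15, 3-5 5, 1-6 13, 3-6 15] → take 3-5 (5); add 3.
Step 5: frontier [1-4 15, 1-6 13] → take 1-6 (13); add 1.
Vertex order: 6, 4, 2, 5, 3, 1. The 5th vertex is 3.

3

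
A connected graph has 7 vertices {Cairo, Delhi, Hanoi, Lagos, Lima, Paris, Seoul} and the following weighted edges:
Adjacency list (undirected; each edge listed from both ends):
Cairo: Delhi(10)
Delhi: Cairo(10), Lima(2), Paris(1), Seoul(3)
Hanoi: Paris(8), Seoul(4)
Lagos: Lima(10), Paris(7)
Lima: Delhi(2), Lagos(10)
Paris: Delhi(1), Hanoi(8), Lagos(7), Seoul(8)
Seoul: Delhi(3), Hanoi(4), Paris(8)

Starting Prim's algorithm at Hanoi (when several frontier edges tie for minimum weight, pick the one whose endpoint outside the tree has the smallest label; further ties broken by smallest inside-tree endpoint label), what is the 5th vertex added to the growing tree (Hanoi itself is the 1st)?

Lima

Prim, starting at Hanoi.
Step 1: cheapest edge leaving the tree is Hanoi-Seoul (4); add Seoul.
Step 2: cheapest edge leaving the tree is Delhi-Seoul (3); add Delhi.
Step 3: cheapest edge leaving the tree is Delhi-Paris (1); add Paris.
Step 4: cheapest edge leaving the tree is Delhi-Lima (2); add Lima.
Step 5: cheapest edge leaving the tree is Lagos-Paris (7); add Lagos.
Step 6: cheapest edge leaving the tree is Cairo-Delhi (10); add Cairo.
Vertex order: Hanoi, Seoul, Delhi, Paris, Lima, Lagos, Cairo. The 5th vertex is Lima.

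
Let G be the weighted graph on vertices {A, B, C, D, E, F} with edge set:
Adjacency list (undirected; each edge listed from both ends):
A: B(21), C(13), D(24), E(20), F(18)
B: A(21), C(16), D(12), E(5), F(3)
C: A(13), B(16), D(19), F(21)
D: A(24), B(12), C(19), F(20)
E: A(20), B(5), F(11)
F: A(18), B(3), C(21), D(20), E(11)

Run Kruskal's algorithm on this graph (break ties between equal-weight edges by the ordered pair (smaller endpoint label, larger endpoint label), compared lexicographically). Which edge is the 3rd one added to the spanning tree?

Kruskal's algorithm — process edges by increasing weight (ties by edge label):
B F (3): add. Components now {A} {B,F} {C} {D} {E}
B E (5): add. Components now {A} {B,E,F} {C} {D}
E F (11): skip — E and F already connected.
B D (12): add. Components now {A} {B,D,E,F} {C}
A C (13): add. Components now {A,C} {B,D,E,F}
B C (16): add. Components now {A,B,C,D,E,F}
The 3rd edge added is B D.

B-D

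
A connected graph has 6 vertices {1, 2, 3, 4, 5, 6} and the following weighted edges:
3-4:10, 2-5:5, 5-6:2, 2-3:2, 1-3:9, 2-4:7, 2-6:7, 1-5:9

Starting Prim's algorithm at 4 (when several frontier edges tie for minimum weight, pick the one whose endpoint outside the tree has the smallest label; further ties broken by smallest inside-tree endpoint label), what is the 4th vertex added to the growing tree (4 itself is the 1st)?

5

Grow the tree from 4 using Prim:
Step 1: frontier [2-4 7, 3-4 10] → take 2-4 (7); add 2.
Step 2: frontier [2-3 2, 2-5 5, 2-6 7, 3-4 10] → take 2-3 (2); add 3.
Step 3: frontier [2-5 5, 2-6 7, 1-3 9] → take 2-5 (5); add 5.
Step 4: frontier [2-6 7, 1-3 9, 5-6 2, 1-5 9] → take 5-6 (2); add 6.
Step 5: frontier [1-3 9, 1-5 9] → take 1-3 (9); add 1.
Vertex order: 4, 2, 3, 5, 6, 1. The 4th vertex is 5.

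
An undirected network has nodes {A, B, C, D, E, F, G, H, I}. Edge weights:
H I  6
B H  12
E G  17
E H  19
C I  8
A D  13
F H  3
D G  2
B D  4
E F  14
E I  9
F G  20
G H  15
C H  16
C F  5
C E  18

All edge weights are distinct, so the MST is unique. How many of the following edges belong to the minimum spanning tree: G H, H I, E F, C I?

Kruskal's algorithm — process edges by increasing weight (ties by edge label):
D G (2): add — endpoints in different components.
F H (3): add — endpoints in different components.
B D (4): add — endpoints in different components.
C F (5): add — endpoints in different components.
H I (6): add — endpoints in different components.
C I (8): skip — C and I already connected.
E I (9): add — endpoints in different components.
B H (12): add — endpoints in different components.
A D (13): add — endpoints in different components.
MST edge set: {D G, F H, B D, C F, H I, E I, B H, A D}.
Of the listed edges, {H I} are in the MST → 1.

1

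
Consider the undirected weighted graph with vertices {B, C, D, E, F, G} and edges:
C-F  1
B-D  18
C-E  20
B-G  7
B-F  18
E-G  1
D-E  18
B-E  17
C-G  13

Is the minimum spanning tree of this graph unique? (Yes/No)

No

Kruskal: consider edges lightest-first.
C-F (1): add — endpoints in different components.
E-G (1): add — endpoints in different components.
B-G (7): add — endpoints in different components.
C-G (13): add — endpoints in different components.
B-E (17): skip — B and E already connected.
B-D (18): add — endpoints in different components.
Non-tree edge D-E has weight 18, equal to the heaviest edge on its tree cycle — swapping gives another MST of the same weight. Not unique.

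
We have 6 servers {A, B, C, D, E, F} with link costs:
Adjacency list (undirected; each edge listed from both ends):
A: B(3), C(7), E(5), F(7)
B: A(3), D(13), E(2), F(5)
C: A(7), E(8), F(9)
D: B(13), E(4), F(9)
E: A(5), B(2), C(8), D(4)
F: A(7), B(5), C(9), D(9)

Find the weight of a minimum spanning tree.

Kruskal's algorithm — process edges by increasing weight (ties by edge label):
B—E (2): add — endpoints in different components.
A—B (3): add — endpoints in different components.
D—E (4): add — endpoints in different components.
A—E (5): skip — A and E already connected.
B—F (5): add — endpoints in different components.
A—C (7): add — endpoints in different components.
MST edges: B—E, A—B, D—E, B—F, A—C; total weight 2+3+4+5+7 = 21.

21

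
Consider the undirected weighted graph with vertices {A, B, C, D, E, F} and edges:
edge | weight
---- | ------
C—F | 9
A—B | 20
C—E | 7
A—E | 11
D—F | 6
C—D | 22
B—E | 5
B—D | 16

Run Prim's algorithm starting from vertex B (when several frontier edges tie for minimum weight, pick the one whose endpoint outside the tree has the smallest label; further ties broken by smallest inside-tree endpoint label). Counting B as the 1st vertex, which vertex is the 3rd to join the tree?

Prim, starting at B.
Step 1: frontier [B—E 5, B—D 16, A—B 20] → take B—E (5); add E.
Step 2: frontier [B—D 16, A—B 20, C—E 7, A—E 11] → take C—E (7); add C.
Step 3: frontier [B—D 16, A—B 20, C—F 9, C—D 22, A—E 11] → take C—F (9); add F.
Step 4: frontier [B—D 16, A—B 20, C—D 22, A—E 11, D—F 6] → take D—F (6); add D.
Step 5: frontier [A—B 20, A—E 11] → take A—E (11); add A.
Vertex order: B, E, C, F, D, A. The 3rd vertex is C.

C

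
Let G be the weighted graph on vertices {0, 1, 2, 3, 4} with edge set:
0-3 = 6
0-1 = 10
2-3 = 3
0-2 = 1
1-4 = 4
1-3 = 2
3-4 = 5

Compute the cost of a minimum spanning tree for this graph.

Grow the tree from 3 using Prim:
Step 1: cheapest edge leaving the tree is 1-3 (2); add 1.
Step 2: cheapest edge leaving the tree is 2-3 (3); add 2.
Step 3: cheapest edge leaving the tree is 0-2 (1); add 0.
Step 4: cheapest edge leaving the tree is 1-4 (4); add 4.
MST edges: 1-3, 2-3, 0-2, 1-4; total weight 2+3+1+4 = 10.

10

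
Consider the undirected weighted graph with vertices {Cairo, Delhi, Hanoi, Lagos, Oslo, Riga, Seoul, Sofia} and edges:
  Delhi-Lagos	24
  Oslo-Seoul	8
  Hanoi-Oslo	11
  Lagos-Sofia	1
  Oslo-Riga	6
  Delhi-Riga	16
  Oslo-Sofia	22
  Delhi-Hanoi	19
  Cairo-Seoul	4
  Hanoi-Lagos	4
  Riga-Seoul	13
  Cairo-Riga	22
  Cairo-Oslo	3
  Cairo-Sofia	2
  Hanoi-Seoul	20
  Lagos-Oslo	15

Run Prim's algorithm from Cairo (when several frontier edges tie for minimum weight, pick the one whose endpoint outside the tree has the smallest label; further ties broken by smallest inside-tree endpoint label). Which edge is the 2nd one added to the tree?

Prim's algorithm from Cairo:
Step 1: cheapest edge leaving the tree is Cairo-Sofia (2); add Sofia.
Step 2: cheapest edge leaving the tree is Lagos-Sofia (1); add Lagos.
Step 3: cheapest edge leaving the tree is Cairo-Oslo (3); add Oslo.
Step 4: cheapest edge leaving the tree is Hanoi-Lagos (4); add Hanoi.
Step 5: cheapest edge leaving the tree is Cairo-Seoul (4); add Seoul.
Step 6: cheapest edge leaving the tree is Oslo-Riga (6); add Riga.
Step 7: cheapest edge leaving the tree is Delhi-Riga (16); add Delhi.
The 2nd edge added is Lagos-Sofia.

Lagos-Sofia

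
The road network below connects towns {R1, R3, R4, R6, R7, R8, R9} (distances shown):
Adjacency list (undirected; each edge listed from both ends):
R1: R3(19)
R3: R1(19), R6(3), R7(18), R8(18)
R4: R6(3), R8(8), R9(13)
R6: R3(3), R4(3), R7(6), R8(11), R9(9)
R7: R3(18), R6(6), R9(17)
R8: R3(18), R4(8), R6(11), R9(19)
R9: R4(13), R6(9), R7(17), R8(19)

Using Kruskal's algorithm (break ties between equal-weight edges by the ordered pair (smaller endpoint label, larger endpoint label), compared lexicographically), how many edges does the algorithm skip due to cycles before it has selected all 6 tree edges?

5

Sort edges by weight, then run Kruskal:
R3 R6 (3): add — endpoints in different components.
R4 R6 (3): add — endpoints in different components.
R6 R7 (6): add — endpoints in different components.
R4 R8 (8): add — endpoints in different components.
R6 R9 (9): add — endpoints in different components.
R6 R8 (11): skip — R6 and R8 already connected.
R4 R9 (13): skip — R9 and R4 already connected.
R7 R9 (17): skip — R7 and R9 already connected.
R3 R7 (18): skip — R3 and R7 already connected.
R3 R8 (18): skip — R3 and R8 already connected.
R1 R3 (19): add — endpoints in different components.
Edges rejected before the tree was complete: 5.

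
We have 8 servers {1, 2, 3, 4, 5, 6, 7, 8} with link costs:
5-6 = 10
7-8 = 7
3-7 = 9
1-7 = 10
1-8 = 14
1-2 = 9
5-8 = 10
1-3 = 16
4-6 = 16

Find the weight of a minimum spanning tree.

71

Prim's algorithm from 3:
Step 1: cheapest edge leaving the tree is 3-7 (9); add 7.
Step 2: cheapest edge leaving the tree is 7-8 (7); add 8.
Step 3: cheapest edge leaving the tree is 1-7 (10); add 1.
Step 4: cheapest edge leaving the tree is 1-2 (9); add 2.
Step 5: cheapest edge leaving the tree is 5-8 (10); add 5.
Step 6: cheapest edge leaving the tree is 5-6 (10); add 6.
Step 7: cheapest edge leaving the tree is 4-6 (16); add 4.
MST edges: 3-7, 7-8, 1-7, 1-2, 5-8, 5-6, 4-6; total weight 9+7+10+9+10+10+16 = 71.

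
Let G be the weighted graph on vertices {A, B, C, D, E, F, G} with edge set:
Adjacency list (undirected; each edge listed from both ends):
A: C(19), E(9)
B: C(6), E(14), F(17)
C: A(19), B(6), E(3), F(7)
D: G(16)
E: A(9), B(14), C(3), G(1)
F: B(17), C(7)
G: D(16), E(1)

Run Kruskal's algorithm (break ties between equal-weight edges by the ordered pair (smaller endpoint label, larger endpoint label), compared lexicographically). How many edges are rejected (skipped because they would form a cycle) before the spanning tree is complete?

Kruskal: consider edges lightest-first.
E—G (1): add. Components now {A} {B} {C} {D} {E,G} {F}
C—E (3): add. Components now {A} {B} {C,E,G} {D} {F}
B—C (6): add. Components now {A} {B,C,E,G} {D} {F}
C—F (7): add. Components now {A} {B,C,E,F,G} {D}
A—E (9): add. Components now {A,B,C,E,F,G} {D}
B—E (14): skip — B and E already connected.
D—G (16): add. Components now {A,B,C,D,E,F,G}
Edges rejected before the tree was complete: 1.

1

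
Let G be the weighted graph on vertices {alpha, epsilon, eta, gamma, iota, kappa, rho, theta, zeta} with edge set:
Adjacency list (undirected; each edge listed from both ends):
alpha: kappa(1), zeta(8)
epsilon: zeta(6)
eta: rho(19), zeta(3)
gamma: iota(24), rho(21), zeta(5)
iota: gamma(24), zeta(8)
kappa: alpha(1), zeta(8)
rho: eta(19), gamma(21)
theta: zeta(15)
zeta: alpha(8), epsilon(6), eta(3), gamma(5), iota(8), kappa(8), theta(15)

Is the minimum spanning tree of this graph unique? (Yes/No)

Kruskal's algorithm — process edges by increasing weight (ties by edge label):
alpha–kappa (1): add — endpoints in different components.
eta–zeta (3): add — endpoints in different components.
gamma–zeta (5): add — endpoints in different components.
epsilon–zeta (6): add — endpoints in different components.
alpha–zeta (8): add — endpoints in different components.
iota–zeta (8): add — endpoints in different components.
kappa–zeta (8): skip — zeta and kappa already connected.
theta–zeta (15): add — endpoints in different components.
eta–rho (19): add — endpoints in different components.
Non-tree edge kappa–zeta has weight 8, equal to the heaviest edge on its tree cycle — swapping gives another MST of the same weight. Not unique.

No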